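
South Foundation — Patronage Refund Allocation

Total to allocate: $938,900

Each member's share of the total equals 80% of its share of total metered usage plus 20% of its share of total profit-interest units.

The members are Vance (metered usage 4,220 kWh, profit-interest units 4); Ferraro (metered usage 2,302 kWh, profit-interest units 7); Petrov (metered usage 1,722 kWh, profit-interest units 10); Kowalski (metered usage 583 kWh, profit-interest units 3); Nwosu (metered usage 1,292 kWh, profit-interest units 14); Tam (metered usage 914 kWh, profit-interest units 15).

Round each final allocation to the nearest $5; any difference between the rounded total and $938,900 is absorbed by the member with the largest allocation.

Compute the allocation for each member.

Vance: $301,465 · Ferraro: $181,520 · Petrov: $152,665 · Kowalski: $50,320 · Nwosu: $137,560 · Tam: $115,370

Totals — metered usage 11,033, profit-interest units 53.
Composite weights (80% metered usage + 20% profit-interest units): Vance 0.3211; Ferraro 0.1933; Petrov 0.1626; Kowalski 0.0536; Nwosu 0.1465; Tam 0.1229.
Unrounded shares: Vance 301,467.14; Ferraro 181,519.91; Petrov 152,662.91; Kowalski 50,319.35; Nwosu 137,560.85; Tam 115,369.85.
After rounding ($5): Vance $301,465; Ferraro $181,520; Petrov $152,665; Kowalski $50,320; Nwosu $137,560; Tam $115,370. Sum = $938,900.
Rounded total matches; no reconciliation needed.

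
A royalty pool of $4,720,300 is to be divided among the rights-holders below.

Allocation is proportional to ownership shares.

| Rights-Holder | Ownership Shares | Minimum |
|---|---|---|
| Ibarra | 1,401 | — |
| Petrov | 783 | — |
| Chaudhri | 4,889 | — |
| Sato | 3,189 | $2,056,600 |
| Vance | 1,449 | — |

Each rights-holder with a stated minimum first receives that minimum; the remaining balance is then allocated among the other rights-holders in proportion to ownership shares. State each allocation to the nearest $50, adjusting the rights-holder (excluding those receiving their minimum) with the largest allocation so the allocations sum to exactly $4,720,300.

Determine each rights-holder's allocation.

Ibarra: $437,900; Petrov: $244,750; Chaudhri: $1,528,150; Sato: $2,056,600; Vance: $452,900

Minimums first: Sato $2,056,600. Residual $2,663,700.
Residual split over remaining ownership shares 8,522: Ibarra 437,907.03 → $437,900; Petrov 244,740.33 → $244,750; Chaudhri 1,528,142.37 → $1,528,150; Vance 452,910.27 → $452,900.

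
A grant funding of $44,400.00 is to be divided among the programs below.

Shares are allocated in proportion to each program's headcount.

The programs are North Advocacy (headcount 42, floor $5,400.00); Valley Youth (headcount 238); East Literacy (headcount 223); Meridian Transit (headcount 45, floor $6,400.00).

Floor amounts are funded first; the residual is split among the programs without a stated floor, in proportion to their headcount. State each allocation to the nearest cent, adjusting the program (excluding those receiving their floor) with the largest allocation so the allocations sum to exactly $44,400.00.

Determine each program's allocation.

North Advocacy: $5,400.00 | Valley Youth: $16,830.37 | East Literacy: $15,769.63 | Meridian Transit: $6,400.00

Guaranteed amounts: North Advocacy $5,400.00; Meridian Transit $6,400.00. Remaining pool $32,600.00.
Remaining pool split over remaining headcount 461: Valley Youth 16,830.3688 → $16,830.37; East Literacy 15,769.6312 → $15,769.63.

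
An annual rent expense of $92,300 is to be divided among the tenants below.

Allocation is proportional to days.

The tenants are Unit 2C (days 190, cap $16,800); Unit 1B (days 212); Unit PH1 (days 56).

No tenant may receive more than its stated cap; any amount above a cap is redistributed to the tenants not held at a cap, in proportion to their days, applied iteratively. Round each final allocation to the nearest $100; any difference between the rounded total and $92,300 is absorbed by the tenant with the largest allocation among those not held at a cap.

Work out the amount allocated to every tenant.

Unit 2C: $16,800; Unit 1B: $59,700; Unit PH1: $15,800

Combined days = 458.
Proportional shares (ignoring caps): Unit 2C 38,290.39; Unit 1B 42,724.02; Unit PH1 11,285.59.
Held at cap: Unit 2C ($16,800); balance $75,500 reallocated over remaining days 268.
Redistributed shares: Unit 1B 59,723.88 → $59,700; Unit PH1 15,776.12 → $15,800.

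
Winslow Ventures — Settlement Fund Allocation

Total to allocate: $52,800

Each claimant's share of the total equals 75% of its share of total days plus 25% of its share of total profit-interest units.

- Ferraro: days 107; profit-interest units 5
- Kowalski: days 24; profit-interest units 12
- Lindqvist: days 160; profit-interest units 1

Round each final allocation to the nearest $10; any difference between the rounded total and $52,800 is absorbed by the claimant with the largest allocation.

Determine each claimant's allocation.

Days total 291; profit-interest units total 18.
Blended shares (75% days + 25% profit-interest units): Ferraro 0.3452; Kowalski 0.2285; Lindqvist 0.4263.
Proportional shares: Ferraro 18,227.49; Kowalski 12,065.98; Lindqvist 22,506.53.
At nearest $10: Ferraro $18,230; Kowalski $12,070; Lindqvist $22,510. Sum = $52,810.
Difference $52,800 − $52,810 = −$10 applied to largest allocation (Lindqvist): Lindqvist becomes $22,500.

Ferraro: $18,230 | Kowalski: $12,070 | Lindqvist: $22,500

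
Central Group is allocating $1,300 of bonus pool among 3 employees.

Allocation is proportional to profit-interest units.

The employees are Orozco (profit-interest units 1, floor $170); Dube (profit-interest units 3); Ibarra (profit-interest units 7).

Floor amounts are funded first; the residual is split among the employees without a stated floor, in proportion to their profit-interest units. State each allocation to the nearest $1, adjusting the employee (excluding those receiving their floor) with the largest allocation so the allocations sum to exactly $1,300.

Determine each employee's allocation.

Orozco: $170; Dube: $339; Ibarra: $791

Fund the minimums — Orozco $170. Remaining pool $1,130.
Remaining pool split over remaining profit-interest units 10: Dube 339.00 → $339; Ibarra 791.00 → $791.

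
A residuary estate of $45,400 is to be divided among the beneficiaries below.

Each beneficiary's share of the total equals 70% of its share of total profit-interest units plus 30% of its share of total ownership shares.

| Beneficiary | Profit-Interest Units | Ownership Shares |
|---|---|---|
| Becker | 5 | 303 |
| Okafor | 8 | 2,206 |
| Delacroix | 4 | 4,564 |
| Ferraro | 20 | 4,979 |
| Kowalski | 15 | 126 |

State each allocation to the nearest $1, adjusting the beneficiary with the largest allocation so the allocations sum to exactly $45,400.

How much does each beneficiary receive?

Totals — profit-interest units 52, ownership shares 12,178.
Blended shares (70% profit-interest units + 30% ownership shares): Becker 0.0748; Okafor 0.1620; Delacroix 0.1663; Ferraro 0.3919; Kowalski 0.2050.
Proportional shares: Becker 3,394.65; Okafor 7,356.44; Delacroix 7,549.04; Ferraro 17,791.64; Kowalski 9,308.23.
At nearest $1: Becker $3,395; Okafor $7,356; Delacroix $7,549; Ferraro $17,792; Kowalski $9,308. Sum = $45,400.
Rounded total matches; no reconciliation needed.

Becker: $3,395; Okafor: $7,356; Delacroix: $7,549; Ferraro: $17,792; Kowalski: $9,308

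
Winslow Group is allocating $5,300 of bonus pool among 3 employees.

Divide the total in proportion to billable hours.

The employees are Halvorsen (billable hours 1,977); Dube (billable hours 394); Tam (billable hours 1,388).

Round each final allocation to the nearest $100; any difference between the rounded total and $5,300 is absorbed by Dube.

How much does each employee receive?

Sum of billable hours: 3,759.
Unrounded shares: Halvorsen 1,977/3,759 × $5,300 = 2,787.47; Dube 394/3,759 × $5,300 = 555.52; Tam 1,388/3,759 × $5,300 = 1,957.01.
At nearest $100: Halvorsen $2,800; Dube $600; Tam $2,000. Sum = $5,400.
Difference $5,300 − $5,400 = −$100 applied to Dube: Dube becomes $500.

Halvorsen: $2,800 | Dube: $500 | Tam: $2,000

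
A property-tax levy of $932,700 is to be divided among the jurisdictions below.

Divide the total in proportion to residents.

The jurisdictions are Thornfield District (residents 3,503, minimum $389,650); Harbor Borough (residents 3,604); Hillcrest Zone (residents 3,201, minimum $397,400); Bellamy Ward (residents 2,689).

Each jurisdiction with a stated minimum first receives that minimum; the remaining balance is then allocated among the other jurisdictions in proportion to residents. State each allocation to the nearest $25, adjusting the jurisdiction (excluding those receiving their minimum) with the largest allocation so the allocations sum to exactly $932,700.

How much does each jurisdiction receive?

Minimums first: Thornfield District $389,650; Hillcrest Zone $397,400. Remaining pool $145,650.
Remaining pool split over remaining residents 6,293: Harbor Borough 83,413.73 → $83,425; Bellamy Ward 62,236.27 → $62,225.

Thornfield District: $389,650 · Harbor Borough: $83,425 · Hillcrest Zone: $397,400 · Bellamy Ward: $62,225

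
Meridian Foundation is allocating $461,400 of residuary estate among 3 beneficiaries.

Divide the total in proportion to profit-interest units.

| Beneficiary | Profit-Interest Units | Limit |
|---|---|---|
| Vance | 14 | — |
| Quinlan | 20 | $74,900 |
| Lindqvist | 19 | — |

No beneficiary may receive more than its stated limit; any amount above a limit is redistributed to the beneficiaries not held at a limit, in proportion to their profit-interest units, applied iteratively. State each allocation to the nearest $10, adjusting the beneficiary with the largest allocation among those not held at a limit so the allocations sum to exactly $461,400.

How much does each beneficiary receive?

Combined profit-interest units = 53.
Unconstrained shares: Vance 121,879.25; Quinlan 174,113.21; Lindqvist 165,407.55.
Cap binds for Quinlan ($74,900); residual $386,500 reallocated over remaining profit-interest units 33.
Remaining shares: Vance 163,969.70 → $163,970; Lindqvist 222,530.30 → $222,530.

Vance: $163,970 · Quinlan: $74,900 · Lindqvist: $222,530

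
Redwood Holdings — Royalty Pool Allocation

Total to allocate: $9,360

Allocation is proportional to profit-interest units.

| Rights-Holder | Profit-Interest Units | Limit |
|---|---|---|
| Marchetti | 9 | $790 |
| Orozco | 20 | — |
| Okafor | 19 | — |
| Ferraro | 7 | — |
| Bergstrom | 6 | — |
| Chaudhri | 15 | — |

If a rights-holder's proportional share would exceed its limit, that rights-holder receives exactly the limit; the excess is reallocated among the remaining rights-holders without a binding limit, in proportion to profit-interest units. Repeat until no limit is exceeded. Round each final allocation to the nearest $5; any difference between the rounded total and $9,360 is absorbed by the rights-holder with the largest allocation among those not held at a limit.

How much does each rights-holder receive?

Sum of profit-interest units: 76.
Unconstrained shares: Marchetti 1,108.42; Orozco 2,463.16; Okafor 2,340.00; Ferraro 862.11; Bergstrom 738.95; Chaudhri 1,847.37.
Held at cap: Marchetti ($790); residual $8,570 reallocated over remaining profit-interest units 67.
Shares after redistribution: Orozco 2,558.21 → $2,560; Okafor 2,430.30 → $2,430; Ferraro 895.37 → $895; Bergstrom 767.46 → $765; Chaudhri 1,918.66 → $1,920.

Marchetti: $790 | Orozco: $2,560 | Okafor: $2,430 | Ferraro: $895 | Bergstrom: $765 | Chaudhri: $1,920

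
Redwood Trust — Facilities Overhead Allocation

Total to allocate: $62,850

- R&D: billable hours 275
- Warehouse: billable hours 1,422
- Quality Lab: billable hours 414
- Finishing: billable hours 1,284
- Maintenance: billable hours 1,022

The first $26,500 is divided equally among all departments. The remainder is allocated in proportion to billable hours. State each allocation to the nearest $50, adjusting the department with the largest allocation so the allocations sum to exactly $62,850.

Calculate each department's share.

R&D: $7,550 | Warehouse: $17,050 | Quality Lab: $8,700 | Finishing: $15,850 | Maintenance: $13,700

Equal tier: $26,500 ÷ 5 = $5,300 apiece.
Remainder $36,350 by billable hours (total 4,417): R&D 2,263.13 → $2,250; Warehouse 11,702.45 → $11,700; Quality Lab 3,407.04 → $3,400; Finishing 10,566.76 → $10,550; Maintenance 8,410.62 → $8,400.
Rounding difference +$50 on remainder applied to Warehouse.
Totals: R&D $5,300 + $2,250 = $7,550; Warehouse $5,300 + $11,750 = $17,050; Quality Lab $5,300 + $3,400 = $8,700; Finishing $5,300 + $10,550 = $15,850; Maintenance $5,300 + $8,400 = $13,700.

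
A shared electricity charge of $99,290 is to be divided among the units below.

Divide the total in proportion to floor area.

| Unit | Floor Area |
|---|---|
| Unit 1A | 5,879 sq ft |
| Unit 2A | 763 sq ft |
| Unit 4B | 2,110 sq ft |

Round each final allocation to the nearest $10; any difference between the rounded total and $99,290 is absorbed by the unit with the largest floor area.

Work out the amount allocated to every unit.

Unit 1A: $66,690; Unit 2A: $8,660; Unit 4B: $23,940

Combined floor area = 8,752.
Proportional shares: Unit 1A 5,879/8,752 × $99,290 = 66,696.29; Unit 2A 763/8,752 × $99,290 = 8,656.11; Unit 4B 2,110/8,752 × $99,290 = 23,937.60.
At nearest $10: Unit 1A $66,700; Unit 2A $8,660; Unit 4B $23,940. Sum = $99,300.
Difference $99,290 − $99,300 = −$10 applied to largest floor area (Unit 1A): Unit 1A becomes $66,690.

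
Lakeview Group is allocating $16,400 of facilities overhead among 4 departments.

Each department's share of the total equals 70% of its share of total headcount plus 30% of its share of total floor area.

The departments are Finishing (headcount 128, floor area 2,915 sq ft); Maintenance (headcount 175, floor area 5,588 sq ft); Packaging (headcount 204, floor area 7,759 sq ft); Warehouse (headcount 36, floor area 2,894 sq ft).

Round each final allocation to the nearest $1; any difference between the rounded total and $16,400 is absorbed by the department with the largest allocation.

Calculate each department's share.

Headcount total 543; floor area total 19,156.
Combined weights (70% headcount + 30% floor area): Finishing 0.2107; Maintenance 0.3131; Packaging 0.3845; Warehouse 0.0917.
Unrounded shares: Finishing 3,454.84; Maintenance 5,135.03; Packaging 6,305.74; Warehouse 1,504.40.
Rounded to nearest $1: Finishing $3,455; Maintenance $5,135; Packaging $6,306; Warehouse $1,504. Sum = $16,400.
Sum already equals the total — no adjustment.

Finishing: $3,455 · Maintenance: $5,135 · Packaging: $6,306 · Warehouse: $1,504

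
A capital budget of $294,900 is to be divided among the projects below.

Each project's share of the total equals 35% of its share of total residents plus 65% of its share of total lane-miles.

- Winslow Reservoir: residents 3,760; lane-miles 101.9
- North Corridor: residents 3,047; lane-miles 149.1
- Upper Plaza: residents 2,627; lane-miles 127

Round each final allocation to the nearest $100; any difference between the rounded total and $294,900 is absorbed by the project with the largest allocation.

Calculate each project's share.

Winslow Reservoir: $92,800 · North Corridor: $109,000 · Upper Plaza: $93,100

Residents total 9,434; lane-miles total 378.
Combined weights (35% residents + 65% lane-miles): Winslow Reservoir 0.3147; North Corridor 0.3694; Upper Plaza 0.3158.
Pro-rata amounts: Winslow Reservoir 92,811.02; North Corridor 108,945.54; Upper Plaza 93,143.44.
After rounding ($100): Winslow Reservoir $92,800; North Corridor $108,900; Upper Plaza $93,100. Sum = $294,800.
Difference $294,900 − $294,800 = +$100 applied to largest allocation (North Corridor): North Corridor becomes $109,000.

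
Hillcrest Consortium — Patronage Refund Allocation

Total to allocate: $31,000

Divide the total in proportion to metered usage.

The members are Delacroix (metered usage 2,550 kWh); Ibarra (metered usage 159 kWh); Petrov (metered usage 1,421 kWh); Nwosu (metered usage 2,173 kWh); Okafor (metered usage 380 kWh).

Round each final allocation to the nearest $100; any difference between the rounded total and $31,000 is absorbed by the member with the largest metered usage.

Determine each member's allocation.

Total metered usage = 2,550 + 159 + 1,421 + 2,173 + 380 = 6,683.
Proportional shares: Delacroix 11,828.52; Ibarra 737.54; Petrov 6,591.50; Nwosu 10,079.75; Okafor 1,762.68.
At nearest $100: Delacroix $11,800; Ibarra $700; Petrov $6,600; Nwosu $10,100; Okafor $1,800. Sum = $31,000.
Sum already equals the total — no adjustment.

Delacroix: $11,800 · Ibarra: $700 · Petrov: $6,600 · Nwosu: $10,100 · Okafor: $1,800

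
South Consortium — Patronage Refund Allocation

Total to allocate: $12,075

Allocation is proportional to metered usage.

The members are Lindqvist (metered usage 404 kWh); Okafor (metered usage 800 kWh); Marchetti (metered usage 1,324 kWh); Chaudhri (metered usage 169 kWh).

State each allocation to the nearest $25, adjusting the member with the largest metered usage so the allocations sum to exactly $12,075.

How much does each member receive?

Lindqvist: $1,800; Okafor: $3,575; Marchetti: $5,950; Chaudhri: $750

Combined metered usage = 2,697.
Raw shares: Lindqvist 404/2,697 × $12,075 = 1,808.79; Okafor 800/2,697 × $12,075 = 3,581.76; Marchetti 1,324/2,697 × $12,075 = 5,927.81; Chaudhri 169/2,697 × $12,075 = 756.65.
Rounded to nearest $25: Lindqvist $1,800; Okafor $3,575; Marchetti $5,925; Chaudhri $750. Sum = $12,050.
Difference $12,075 − $12,050 = +$25 applied to largest metered usage (Marchetti): Marchetti becomes $5,950.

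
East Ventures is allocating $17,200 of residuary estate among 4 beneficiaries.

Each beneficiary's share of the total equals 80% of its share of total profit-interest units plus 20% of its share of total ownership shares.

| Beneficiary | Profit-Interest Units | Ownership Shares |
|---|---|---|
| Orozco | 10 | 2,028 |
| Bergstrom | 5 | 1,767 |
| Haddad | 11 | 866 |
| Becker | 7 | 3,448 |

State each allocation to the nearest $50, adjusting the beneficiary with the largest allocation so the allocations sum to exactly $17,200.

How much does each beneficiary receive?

Totals — profit-interest units 33, ownership shares 8,109.
Composite weights (80% profit-interest units + 20% ownership shares): Orozco 0.2924; Bergstrom 0.1648; Haddad 0.2880; Becker 0.2547.
Unrounded shares: Orozco 5,030.02; Bergstrom 2,834.45; Haddad 4,954.04; Becker 4,381.50.
After rounding ($50): Orozco $5,050; Bergstrom $2,850; Haddad $4,950; Becker $4,400. Sum = $17,250.
Difference $17,200 − $17,250 = −$50 applied to largest allocation (Orozco): Orozco becomes $5,000.

Orozco: $5,000; Bergstrom: $2,850; Haddad: $4,950; Becker: $4,400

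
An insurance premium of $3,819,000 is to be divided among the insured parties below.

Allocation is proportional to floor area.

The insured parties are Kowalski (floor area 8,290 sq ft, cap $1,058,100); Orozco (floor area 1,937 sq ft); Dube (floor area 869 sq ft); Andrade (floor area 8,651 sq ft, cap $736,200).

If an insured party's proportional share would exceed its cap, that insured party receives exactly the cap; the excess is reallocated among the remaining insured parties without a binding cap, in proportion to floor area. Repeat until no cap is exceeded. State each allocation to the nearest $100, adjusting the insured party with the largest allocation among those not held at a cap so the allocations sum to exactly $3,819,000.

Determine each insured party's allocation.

Combined floor area = 19,747.
Proportional shares (ignoring caps): Kowalski 1,603,256.70; Orozco 374,608.95; Dube 168,061.53; Andrade 1,673,072.82.
Held at cap: Kowalski ($1,058,100), Andrade ($736,200); residual $2,024,700 reallocated over remaining floor area 2,806.
Redistributed shares: Orozco 1,397,663.54 → $1,397,700; Dube 627,036.46 → $627,000.

Kowalski: $1,058,100 · Orozco: $1,397,700 · Dube: $627,000 · Andrade: $736,200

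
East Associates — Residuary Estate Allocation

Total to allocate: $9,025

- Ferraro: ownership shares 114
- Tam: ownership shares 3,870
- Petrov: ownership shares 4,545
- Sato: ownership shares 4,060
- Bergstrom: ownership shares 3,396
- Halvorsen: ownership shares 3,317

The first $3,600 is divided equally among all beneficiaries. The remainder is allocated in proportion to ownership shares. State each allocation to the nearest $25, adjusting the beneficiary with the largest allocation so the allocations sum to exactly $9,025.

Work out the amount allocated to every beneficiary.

Ferraro: $625 · Tam: $1,700 · Petrov: $1,875 · Sato: $1,750 · Bergstrom: $1,550 · Halvorsen: $1,525

Equal tier: $3,600 ÷ 6 = $600 apiece.
Remainder $5,425 by ownership shares (total 19,302): Ferraro 32.04 → $25; Tam 1,087.70 → $1,100; Petrov 1,277.41 → $1,275; Sato 1,141.10 → $1,150; Bergstrom 954.48 → $950; Halvorsen 932.27 → $925.
Totals: Ferraro $600 + $25 = $625; Tam $600 + $1,100 = $1,700; Petrov $600 + $1,275 = $1,875; Sato $600 + $1,150 = $1,750; Bergstrom $600 + $950 = $1,550; Halvorsen $600 + $925 = $1,525.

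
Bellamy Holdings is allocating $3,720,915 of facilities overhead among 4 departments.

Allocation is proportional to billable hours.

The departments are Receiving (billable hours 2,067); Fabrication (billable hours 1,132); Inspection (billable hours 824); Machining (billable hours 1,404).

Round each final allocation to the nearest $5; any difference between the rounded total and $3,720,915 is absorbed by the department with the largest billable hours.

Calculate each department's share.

Receiving: $1,417,195 | Fabrication: $776,135 | Inspection: $564,960 | Machining: $962,625

Sum of billable hours: 5,427.
Pro-rata amounts: Receiving 2,067/5,427 × $3,720,915 = 1,417,197.59; Fabrication 1,132/5,427 × $3,720,915 = 776,133.37; Inspection 824/5,427 × $3,720,915 = 564,959.27; Machining 1,404/5,427 × $3,720,915 = 962,624.78.
At nearest $5: Receiving $1,417,200; Fabrication $776,135; Inspection $564,960; Machining $962,625. Sum = $3,720,920.
Difference $3,720,915 − $3,720,920 = −$5 applied to largest billable hours (Receiving): Receiving becomes $1,417,195.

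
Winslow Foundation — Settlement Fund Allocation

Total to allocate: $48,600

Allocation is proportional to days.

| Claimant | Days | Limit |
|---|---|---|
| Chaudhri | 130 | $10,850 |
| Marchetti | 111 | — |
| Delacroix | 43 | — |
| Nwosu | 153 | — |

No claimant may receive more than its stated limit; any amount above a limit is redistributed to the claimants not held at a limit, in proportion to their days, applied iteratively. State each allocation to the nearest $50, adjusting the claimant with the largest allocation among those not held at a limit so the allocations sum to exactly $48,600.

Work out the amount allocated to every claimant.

Days total: 437.
Unconstrained shares: Chaudhri 14,457.67; Marchetti 12,344.62; Delacroix 4,782.15; Nwosu 17,015.56.
Cap binds for Chaudhri ($10,850); residual $37,750 reallocated over remaining days 307.
Shares after redistribution: Marchetti 13,649.02 → $13,650; Delacroix 5,287.46 → $5,300; Nwosu 18,813.52 → $18,800.

Chaudhri: $10,850 · Marchetti: $13,650 · Delacroix: $5,300 · Nwosu: $18,800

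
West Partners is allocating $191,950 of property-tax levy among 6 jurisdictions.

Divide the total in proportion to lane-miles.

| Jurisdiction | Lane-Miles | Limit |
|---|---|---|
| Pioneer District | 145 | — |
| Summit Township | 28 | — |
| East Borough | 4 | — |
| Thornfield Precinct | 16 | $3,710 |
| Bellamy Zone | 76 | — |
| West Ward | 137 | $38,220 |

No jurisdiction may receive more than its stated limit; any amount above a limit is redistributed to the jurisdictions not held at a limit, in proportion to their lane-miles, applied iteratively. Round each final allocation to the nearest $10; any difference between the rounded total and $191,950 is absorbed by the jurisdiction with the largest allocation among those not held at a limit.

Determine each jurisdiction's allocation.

Pioneer District: $85,980; Summit Township: $16,600; East Borough: $2,370; Thornfield Precinct: $3,710; Bellamy Zone: $45,070; West Ward: $38,220

Sum of lane-miles: 406.
Pro-rata shares before constraints: Pioneer District 68,553.57; Summit Township 13,237.93; East Borough 1,891.13; Thornfield Precinct 7,564.53; Bellamy Zone 35,931.53; West Ward 64,771.31.
Capped: Thornfield Precinct ($3,710), West Ward ($38,220); remaining pool $150,020 reallocated over remaining lane-miles 253.
Shares after redistribution: Pioneer District 85,979.84 → $85,980; Summit Township 16,603.00 → $16,600; East Borough 2,371.86 → $2,370; Bellamy Zone 45,065.30 → $45,070.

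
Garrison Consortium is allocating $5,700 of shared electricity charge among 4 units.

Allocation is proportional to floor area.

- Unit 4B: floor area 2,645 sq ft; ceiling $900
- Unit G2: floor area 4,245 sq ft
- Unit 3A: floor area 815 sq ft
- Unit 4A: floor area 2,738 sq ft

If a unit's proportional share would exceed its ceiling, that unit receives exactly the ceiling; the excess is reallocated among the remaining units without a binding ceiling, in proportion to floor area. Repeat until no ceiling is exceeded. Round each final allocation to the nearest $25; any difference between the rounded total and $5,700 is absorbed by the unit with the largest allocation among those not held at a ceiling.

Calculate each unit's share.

Unit 4B: $900; Unit G2: $2,625; Unit 3A: $500; Unit 4A: $1,675

Floor area total: 10,443.
Pro-rata shares before constraints: Unit 4B 1,443.69; Unit G2 2,317.01; Unit 3A 444.84; Unit 4A 1,494.46.
Capped: Unit 4B ($900); remaining pool $4,800 reallocated over remaining floor area 7,798.
Remaining shares: Unit G2 2,612.98 → $2,625; Unit 3A 501.67 → $500; Unit 4A 1,685.36 → $1,675.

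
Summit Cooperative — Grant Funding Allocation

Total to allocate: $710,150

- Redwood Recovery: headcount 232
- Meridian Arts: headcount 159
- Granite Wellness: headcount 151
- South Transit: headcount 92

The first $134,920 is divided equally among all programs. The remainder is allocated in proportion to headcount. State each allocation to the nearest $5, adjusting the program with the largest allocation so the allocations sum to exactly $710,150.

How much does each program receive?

Redwood Recovery: $244,225 | Meridian Arts: $177,990 | Granite Wellness: $170,735 | South Transit: $117,200

$134,920 shared equally gives $33,730 per program.
Remainder $575,230 by headcount (total 634): Redwood Recovery 210,494.26 → $210,495; Meridian Arts 144,261.15 → $144,260; Granite Wellness 137,002.73 → $137,005; South Transit 83,471.86 → $83,470.
Totals: Redwood Recovery $33,730 + $210,495 = $244,225; Meridian Arts $33,730 + $144,260 = $177,990; Granite Wellness $33,730 + $137,005 = $170,735; South Transit $33,730 + $83,470 = $117,200.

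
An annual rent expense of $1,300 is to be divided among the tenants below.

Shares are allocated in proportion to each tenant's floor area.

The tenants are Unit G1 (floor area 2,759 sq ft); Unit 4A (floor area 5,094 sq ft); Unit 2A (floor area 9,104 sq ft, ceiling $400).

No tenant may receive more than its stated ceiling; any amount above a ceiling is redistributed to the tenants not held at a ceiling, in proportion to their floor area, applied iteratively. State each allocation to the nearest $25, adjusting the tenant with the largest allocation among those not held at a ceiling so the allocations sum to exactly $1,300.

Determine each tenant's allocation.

Combined floor area = 16,957.
Pro-rata shares before constraints: Unit G1 211.52; Unit 4A 390.53; Unit 2A 697.95.
Cap binds for Unit 2A ($400); residual $900 reallocated over remaining floor area 7,853.
Redistributed shares: Unit G1 316.20 → $325; Unit 4A 583.80 → $575.

Unit G1: $325; Unit 4A: $575; Unit 2A: $400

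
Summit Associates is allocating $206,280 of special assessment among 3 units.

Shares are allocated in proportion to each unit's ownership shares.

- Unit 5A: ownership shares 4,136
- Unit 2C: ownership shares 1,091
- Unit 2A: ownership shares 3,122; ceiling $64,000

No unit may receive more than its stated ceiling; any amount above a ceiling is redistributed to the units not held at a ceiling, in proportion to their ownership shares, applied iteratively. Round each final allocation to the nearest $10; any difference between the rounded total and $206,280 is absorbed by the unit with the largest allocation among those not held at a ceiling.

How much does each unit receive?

Unit 5A: $112,580; Unit 2C: $29,700; Unit 2A: $64,000

Sum of ownership shares: 8,349.
Pro-rata shares before constraints: Unit 5A 102,188.77; Unit 2C 26,955.50; Unit 2A 77,135.72.
Cap binds for Unit 2A ($64,000); remaining pool $142,280 reallocated over remaining ownership shares 5,227.
Shares after redistribution: Unit 5A 112,582.76 → $112,580; Unit 2C 29,697.24 → $29,700.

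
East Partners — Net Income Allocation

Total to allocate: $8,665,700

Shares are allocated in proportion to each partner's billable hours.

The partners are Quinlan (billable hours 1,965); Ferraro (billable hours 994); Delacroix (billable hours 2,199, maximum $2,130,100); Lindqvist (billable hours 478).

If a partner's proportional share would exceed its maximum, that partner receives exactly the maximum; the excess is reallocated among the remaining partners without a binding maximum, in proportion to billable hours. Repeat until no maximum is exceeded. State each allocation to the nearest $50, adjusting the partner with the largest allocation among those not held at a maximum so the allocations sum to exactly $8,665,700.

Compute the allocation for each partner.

Total billable hours = 5,636.
Pro-rata shares before constraints: Quinlan 3,021,309.53; Ferraro 1,528,336.73; Delacroix 3,381,099.06; Lindqvist 734,954.68.
Held at cap: Delacroix ($2,130,100); remaining pool $6,535,600 reallocated over remaining billable hours 3,437.
Redistributed shares: Quinlan 3,736,530.11 → $3,736,550; Ferraro 1,890,132.79 → $1,890,150; Lindqvist 908,937.10 → $908,950.
Rounding difference −$50 applied to Quinlan → $3,736,500.

Quinlan: $3,736,500; Ferraro: $1,890,150; Delacroix: $2,130,100; Lindqvist: $908,950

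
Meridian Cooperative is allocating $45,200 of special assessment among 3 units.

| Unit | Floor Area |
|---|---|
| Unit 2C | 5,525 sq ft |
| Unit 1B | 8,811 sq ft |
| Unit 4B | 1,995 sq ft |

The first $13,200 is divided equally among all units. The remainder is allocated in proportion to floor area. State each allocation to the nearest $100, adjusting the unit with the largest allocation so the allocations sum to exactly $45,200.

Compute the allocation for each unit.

Unit 2C: $15,200; Unit 1B: $21,700; Unit 4B: $8,300

$13,200 shared equally gives $4,400 per unit.
Remainder $32,000 by floor area (total 16,331): Unit 2C 10,826.04 → $10,800; Unit 1B 17,264.83 → $17,300; Unit 4B 3,909.13 → $3,900.
Totals: Unit 2C $4,400 + $10,800 = $15,200; Unit 1B $4,400 + $17,300 = $21,700; Unit 4B $4,400 + $3,900 = $8,300.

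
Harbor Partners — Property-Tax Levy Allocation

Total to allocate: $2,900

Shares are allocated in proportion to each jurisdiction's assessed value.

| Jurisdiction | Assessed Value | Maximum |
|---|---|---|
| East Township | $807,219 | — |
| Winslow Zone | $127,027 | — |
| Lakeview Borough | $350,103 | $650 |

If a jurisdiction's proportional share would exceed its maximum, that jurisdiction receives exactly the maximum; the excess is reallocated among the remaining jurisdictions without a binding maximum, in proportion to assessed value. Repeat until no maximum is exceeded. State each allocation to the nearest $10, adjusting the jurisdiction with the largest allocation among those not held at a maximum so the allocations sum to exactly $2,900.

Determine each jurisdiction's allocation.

East Township: $1,940; Winslow Zone: $310; Lakeview Borough: $650

Total assessed value = 1,284,349.
Proportional shares (ignoring caps): East Township 1,822.66; Winslow Zone 286.82; Lakeview Borough 790.52.
Cap binds for Lakeview Borough ($650); residual $2,250 reallocated over remaining assessed value 934,246.
Redistributed shares: East Township 1,944.07 → $1,940; Winslow Zone 305.93 → $310.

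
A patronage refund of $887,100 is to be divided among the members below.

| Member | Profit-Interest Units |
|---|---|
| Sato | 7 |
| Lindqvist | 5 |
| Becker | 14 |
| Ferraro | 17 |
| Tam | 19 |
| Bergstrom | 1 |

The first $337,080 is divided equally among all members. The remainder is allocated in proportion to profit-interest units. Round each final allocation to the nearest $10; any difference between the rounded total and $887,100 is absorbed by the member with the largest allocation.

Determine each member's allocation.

$337,080 shared equally gives $56,180 per member.
Remainder $550,020 by profit-interest units (total 63): Sato 61,113.33 → $61,110; Lindqvist 43,652.38 → $43,650; Becker 122,226.67 → $122,230; Ferraro 148,418.10 → $148,420; Tam 165,879.05 → $165,880; Bergstrom 8,730.48 → $8,730.
Totals: Sato $56,180 + $61,110 = $117,290; Lindqvist $56,180 + $43,650 = $99,830; Becker $56,180 + $122,230 = $178,410; Ferraro $56,180 + $148,420 = $204,600; Tam $56,180 + $165,880 = $222,060; Bergstrom $56,180 + $8,730 = $64,910.

Sato: $117,290 · Lindqvist: $99,830 · Becker: $178,410 · Ferraro: $204,600 · Tam: $222,060 · Bergstrom: $64,910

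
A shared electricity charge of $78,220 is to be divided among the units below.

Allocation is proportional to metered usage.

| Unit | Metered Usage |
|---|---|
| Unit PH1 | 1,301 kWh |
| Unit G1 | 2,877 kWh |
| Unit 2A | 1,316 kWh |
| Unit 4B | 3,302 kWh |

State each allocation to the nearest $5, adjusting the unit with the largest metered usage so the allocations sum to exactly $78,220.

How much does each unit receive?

Combined metered usage = 8,796.
Proportional shares: Unit PH1 1,301/8,796 × $78,220 = 11,569.37; Unit G1 2,877/8,796 × $78,220 = 25,584.24; Unit 2A 1,316/8,796 × $78,220 = 11,702.76; Unit 4B 3,302/8,796 × $78,220 = 29,363.62.
After rounding ($5): Unit PH1 $11,570; Unit G1 $25,585; Unit 2A $11,705; Unit 4B $29,365. Sum = $78,225.
Difference $78,220 − $78,225 = −$5 applied to largest metered usage (Unit 4B): Unit 4B becomes $29,360.

Unit PH1: $11,570; Unit G1: $25,585; Unit 2A: $11,705; Unit 4B: $29,360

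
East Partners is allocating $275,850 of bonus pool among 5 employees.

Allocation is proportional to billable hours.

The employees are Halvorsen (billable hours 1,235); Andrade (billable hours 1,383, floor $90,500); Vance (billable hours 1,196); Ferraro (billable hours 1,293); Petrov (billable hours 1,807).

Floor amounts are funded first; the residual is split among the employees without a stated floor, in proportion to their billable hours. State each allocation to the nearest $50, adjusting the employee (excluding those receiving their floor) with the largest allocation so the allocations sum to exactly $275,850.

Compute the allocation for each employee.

Fund the minimums — Andrade $90,500. Balance $185,350.
Balance split over remaining billable hours 5,531: Halvorsen 41,386.23 → $41,400; Vance 40,079.30 → $40,100; Ferraro 43,329.88 → $43,350; Petrov 60,554.59 → $60,550.
Rounding difference −$50 applied to Petrov → $60,500.

Halvorsen: $41,400 · Andrade: $90,500 · Vance: $40,100 · Ferraro: $43,350 · Petrov: $60,500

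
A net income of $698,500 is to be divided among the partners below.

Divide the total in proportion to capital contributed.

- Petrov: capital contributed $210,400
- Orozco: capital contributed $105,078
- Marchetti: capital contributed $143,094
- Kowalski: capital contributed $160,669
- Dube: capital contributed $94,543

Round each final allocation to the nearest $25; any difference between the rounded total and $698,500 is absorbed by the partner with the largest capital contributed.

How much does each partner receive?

Capital contributed total: 210,400 + 105,078 + 143,094 + 160,669 + 94,543 = 713,784.
Proportional shares: Petrov 205,894.78; Orozco 102,828.00; Marchetti 140,029.98; Kowalski 157,228.65; Dube 92,518.58.
At nearest $25: Petrov $205,900; Orozco $102,825; Marchetti $140,025; Kowalski $157,225; Dube $92,525. Sum = $698,500.
No rounding difference to absorb.

Petrov: $205,900; Orozco: $102,825; Marchetti: $140,025; Kowalski: $157,225; Dube: $92,525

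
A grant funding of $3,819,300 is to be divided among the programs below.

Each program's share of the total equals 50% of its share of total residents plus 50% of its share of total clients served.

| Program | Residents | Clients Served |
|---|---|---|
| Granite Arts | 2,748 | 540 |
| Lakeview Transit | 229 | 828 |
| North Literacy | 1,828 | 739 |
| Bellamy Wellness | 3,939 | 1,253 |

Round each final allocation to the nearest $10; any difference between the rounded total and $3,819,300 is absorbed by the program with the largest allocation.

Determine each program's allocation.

Granite Arts: $907,060 | Lakeview Transit: $520,600 | North Literacy: $819,240 | Bellamy Wellness: $1,572,400

Residents total 8,744; clients served total 3,360.
Combined weights (50% residents + 50% clients served): Granite Arts 0.2375; Lakeview Transit 0.1363; North Literacy 0.2145; Bellamy Wellness 0.4117.
Pro-rata amounts: Granite Arts 907,058.79; Lakeview Transit 520,604.88; North Literacy 819,236.25; Bellamy Wellness 1,572,400.07.
After rounding ($10): Granite Arts $907,060; Lakeview Transit $520,600; North Literacy $819,240; Bellamy Wellness $1,572,400. Sum = $3,819,300.
No rounding difference to absorb.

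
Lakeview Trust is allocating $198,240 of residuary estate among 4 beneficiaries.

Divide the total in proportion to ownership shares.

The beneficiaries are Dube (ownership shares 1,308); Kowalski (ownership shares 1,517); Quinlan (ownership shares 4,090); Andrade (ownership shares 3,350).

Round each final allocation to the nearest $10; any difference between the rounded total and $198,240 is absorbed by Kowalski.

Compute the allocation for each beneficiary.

Combined ownership shares = 10,265.
Unrounded shares: Dube 1,308/10,265 × $198,240 = 25,260.39; Kowalski 1,517/10,265 × $198,240 = 29,296.65; Quinlan 4,090/10,265 × $198,240 = 78,987.00; Andrade 3,350/10,265 × $198,240 = 64,695.96.
After rounding ($10): Dube $25,260; Kowalski $29,300; Quinlan $78,990; Andrade $64,700. Sum = $198,250.
Difference $198,240 − $198,250 = −$10 applied to Kowalski: Kowalski becomes $29,290.

Dube: $25,260; Kowalski: $29,290; Quinlan: $78,990; Andrade: $64,700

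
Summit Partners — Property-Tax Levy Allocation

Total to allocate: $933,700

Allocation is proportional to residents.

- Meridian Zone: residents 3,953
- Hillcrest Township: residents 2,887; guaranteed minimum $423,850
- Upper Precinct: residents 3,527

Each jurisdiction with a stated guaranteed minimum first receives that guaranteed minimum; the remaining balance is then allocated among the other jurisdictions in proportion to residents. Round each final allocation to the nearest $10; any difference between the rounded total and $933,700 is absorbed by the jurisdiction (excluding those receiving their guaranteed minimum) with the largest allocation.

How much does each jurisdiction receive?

Meridian Zone: $269,440 | Hillcrest Township: $423,850 | Upper Precinct: $240,410

Guaranteed amounts: Hillcrest Township $423,850. Remaining pool $509,850.
Remaining pool split over remaining residents 7,480: Meridian Zone 269,443.46 → $269,440; Upper Precinct 240,406.54 → $240,410.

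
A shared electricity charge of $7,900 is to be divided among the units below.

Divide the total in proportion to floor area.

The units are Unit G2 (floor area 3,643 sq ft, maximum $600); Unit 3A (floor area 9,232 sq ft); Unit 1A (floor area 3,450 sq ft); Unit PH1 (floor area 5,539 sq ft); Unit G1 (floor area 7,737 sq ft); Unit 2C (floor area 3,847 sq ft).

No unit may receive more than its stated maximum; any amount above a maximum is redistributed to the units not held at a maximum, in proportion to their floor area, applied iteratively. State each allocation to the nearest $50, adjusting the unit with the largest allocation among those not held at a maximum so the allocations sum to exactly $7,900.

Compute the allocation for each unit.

Unit G2: $600 · Unit 3A: $2,250 · Unit 1A: $850 · Unit PH1: $1,350 · Unit G1: $1,900 · Unit 2C: $950

Floor area total: 33,448.
Pro-rata shares before constraints: Unit G2 860.43; Unit 3A 2,180.48; Unit 1A 814.85; Unit PH1 1,308.24; Unit G1 1,827.38; Unit 2C 908.61.
Capped: Unit G2 ($600); remaining pool $7,300 reallocated over remaining floor area 29,805.
Redistributed shares: Unit 3A 2,261.15 → $2,250; Unit 1A 844.99 → $850; Unit PH1 1,356.64 → $1,350; Unit G1 1,894.99 → $1,900; Unit 2C 942.23 → $950.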